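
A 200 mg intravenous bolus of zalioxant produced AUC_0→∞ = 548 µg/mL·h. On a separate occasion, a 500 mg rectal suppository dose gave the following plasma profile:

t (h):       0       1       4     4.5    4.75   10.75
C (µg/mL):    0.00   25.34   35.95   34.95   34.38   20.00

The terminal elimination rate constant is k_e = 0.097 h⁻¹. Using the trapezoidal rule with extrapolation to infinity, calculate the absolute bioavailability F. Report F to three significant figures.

Trapezoidal AUC_0→10.75 (rectal suppository):
  [0→1]: (0.00+25.34)/2 × 1 = 12.67
  [1→4]: (25.34+35.95)/2 × 3 = 91.935
  [4→4.5]: (35.95+34.95)/2 × 0.5 = 17.725
  [4.5→4.75]: (34.95+34.38)/2 × 0.25 = 8.66625
  [4.75→10.75]: (34.38+20.00)/2 × 6 = 163.14
  Sum = 294.13625 µg/mL·h
Tail: C_last/k_e = 20.00/0.097 = 206.186
AUC_0→∞ (rectal suppository) = 294.13625 + 206.186 = 500.32225 µg/mL·h
F = (AUC_ev/D_ev)/(AUC_iv/D_iv) = (500.32225/500)/(548/200) = 1.0006445/2.74 = 0.3652

F = 0.365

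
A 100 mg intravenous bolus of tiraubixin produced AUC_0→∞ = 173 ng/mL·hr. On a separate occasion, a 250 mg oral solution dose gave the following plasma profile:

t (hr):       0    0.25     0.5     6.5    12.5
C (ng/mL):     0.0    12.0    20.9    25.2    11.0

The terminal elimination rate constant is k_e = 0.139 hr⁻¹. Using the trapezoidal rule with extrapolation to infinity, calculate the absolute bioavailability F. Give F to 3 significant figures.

F = 0.767

Trapezoidal AUC_0→12.5 (oral solution):
  [0→0.25]: (0.0+12.0)/2 × 0.25 = 1.5
  [0.25→0.5]: (12.0+20.9)/2 × 0.25 = 4.1125
  [0.5→6.5]: (20.9+25.2)/2 × 6 = 138.3
  [6.5→12.5]: (25.2+11.0)/2 × 6 = 108.6
  Sum = 252.5125 ng/mL·hr
Tail: C_last/k_e = 11.0/0.139 = 79.137
AUC_0→∞ (oral solution) = 252.5125 + 79.137 = 331.6495 ng/mL·hr
F = (AUC_ev/D_ev)/(AUC_iv/D_iv) = (331.6495/250)/(173/100) = 1.326598/1.73 = 0.7668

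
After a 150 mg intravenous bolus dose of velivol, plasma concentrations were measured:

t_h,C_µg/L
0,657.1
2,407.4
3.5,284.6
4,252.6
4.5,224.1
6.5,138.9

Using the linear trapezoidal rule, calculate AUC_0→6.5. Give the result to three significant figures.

Trapezoidal AUC_0→6.5:
  [0→2]: (657.1+407.4)/2 × 2 = 1064.5
  [2→3.5]: (407.4+284.6)/2 × 1.5 = 519.0
  [3.5→4]: (284.6+252.6)/2 × 0.5 = 134.3
  [4→4.5]: (252.6+224.1)/2 × 0.5 = 119.175
  [4.5→6.5]: (224.1+138.9)/2 × 2 = 363.0
  Sum = 2199.975 µg/L·h

AUC = 2200 µg/L·h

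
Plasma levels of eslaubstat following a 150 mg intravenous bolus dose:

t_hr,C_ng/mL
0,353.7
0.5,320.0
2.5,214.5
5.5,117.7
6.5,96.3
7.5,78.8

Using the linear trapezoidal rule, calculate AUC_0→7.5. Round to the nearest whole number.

Trapezoidal AUC_0→7.5:
  [0→0.5]: (353.7+320.0)/2 × 0.5 = 168.425
  [0.5→2.5]: (320.0+214.5)/2 × 2 = 534.5
  [2.5→5.5]: (214.5+117.7)/2 × 3 = 498.3
  [5.5→6.5]: (117.7+96.3)/2 × 1 = 107.0
  [6.5→7.5]: (96.3+78.8)/2 × 1 = 87.55
  Sum = 1395.775 ng/mL·hr

AUC = 1396 ng/mL·hr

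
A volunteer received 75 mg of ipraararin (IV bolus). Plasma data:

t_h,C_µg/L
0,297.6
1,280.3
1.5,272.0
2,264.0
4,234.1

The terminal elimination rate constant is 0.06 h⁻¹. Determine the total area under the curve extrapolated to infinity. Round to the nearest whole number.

Trapezoidal AUC_0→4:
  [0→1]: (297.6+280.3)/2 × 1 = 288.95
  [1→1.5]: (280.3+272.0)/2 × 0.5 = 138.075
  [1.5→2]: (272.0+264.0)/2 × 0.5 = 134.0
  [2→4]: (264.0+234.1)/2 × 2 = 498.1
  Sum = 1059.125 µg/L·h
Extrapolated tail: C_last / k_e = 234.1 / 0.06 = 3901.667
AUC_0→∞ = 1059.125 + 3901.667 = 4960.792 µg/L·h

AUC = 4961 µg/L·h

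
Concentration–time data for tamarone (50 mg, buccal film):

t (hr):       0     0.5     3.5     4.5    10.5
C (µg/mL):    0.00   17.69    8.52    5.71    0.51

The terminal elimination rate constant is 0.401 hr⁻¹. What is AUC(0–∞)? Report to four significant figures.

AUC = 70.78 µg/mL·hr

Trapezoidal AUC_0→10.5:
  [0→0.5]: (0.00+17.69)/2 × 0.5 = 4.4225
  [0.5→3.5]: (17.69+8.52)/2 × 3 = 39.315
  [3.5→4.5]: (8.52+5.71)/2 × 1 = 7.115
  [4.5→10.5]: (5.71+0.51)/2 × 6 = 18.66
  Sum = 69.5125 µg/mL·hr
Extrapolated tail: C_last / k_e = 0.51 / 0.401 = 1.272
AUC_0→∞ = 69.5125 + 1.272 = 70.7845 µg/mL·hr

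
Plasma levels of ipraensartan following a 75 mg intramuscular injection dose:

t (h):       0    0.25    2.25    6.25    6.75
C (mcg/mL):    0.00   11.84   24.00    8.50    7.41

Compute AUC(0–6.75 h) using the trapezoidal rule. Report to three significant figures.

Trapezoidal AUC_0→6.75:
  [0→0.25]: (0.00+11.84)/2 × 0.25 = 1.48
  [0.25→2.25]: (11.84+24.00)/2 × 2 = 35.84
  [2.25→6.25]: (24.00+8.50)/2 × 4 = 65.0
  [6.25→6.75]: (8.50+7.41)/2 × 0.5 = 3.9775
  Sum = 106.2975 mcg/mL·h

AUC = 106 mcg/mL·h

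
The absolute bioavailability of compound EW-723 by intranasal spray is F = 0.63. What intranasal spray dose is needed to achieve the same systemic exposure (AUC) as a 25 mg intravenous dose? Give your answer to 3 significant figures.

D_intranasal = 39.7 mg

For equal systemic exposure: F × D_ev = D_iv
D_ev = D_iv / F = 25 / 0.63 = 39.6825 mg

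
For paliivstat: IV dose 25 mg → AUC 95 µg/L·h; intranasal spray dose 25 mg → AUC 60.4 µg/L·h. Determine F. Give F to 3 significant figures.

F = (AUC_ev / D_ev) / (AUC_iv / D_iv)
  = (60.4/25) / (95/25)
  = 2.416 / 3.8 = 0.6358

F = 0.636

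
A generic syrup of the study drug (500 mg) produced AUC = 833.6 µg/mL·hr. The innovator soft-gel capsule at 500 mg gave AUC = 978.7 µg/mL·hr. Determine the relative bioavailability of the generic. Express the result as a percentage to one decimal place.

F_rel = 85.2%

F_rel = (AUC_test/D_test) / (AUC_ref/D_ref)
      = (833.6/500) / (978.7/500)
      = 1.6672 / 1.9574 = 0.8517 = 85.17%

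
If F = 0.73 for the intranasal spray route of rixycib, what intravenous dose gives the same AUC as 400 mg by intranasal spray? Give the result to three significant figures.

D_iv = 292 mg

Systemic exposure from an extravascular dose = F × D_ev, so the equivalent IV dose is F × D_ev.
D_iv = F × D_ev = 0.73 × 400 = 292 mg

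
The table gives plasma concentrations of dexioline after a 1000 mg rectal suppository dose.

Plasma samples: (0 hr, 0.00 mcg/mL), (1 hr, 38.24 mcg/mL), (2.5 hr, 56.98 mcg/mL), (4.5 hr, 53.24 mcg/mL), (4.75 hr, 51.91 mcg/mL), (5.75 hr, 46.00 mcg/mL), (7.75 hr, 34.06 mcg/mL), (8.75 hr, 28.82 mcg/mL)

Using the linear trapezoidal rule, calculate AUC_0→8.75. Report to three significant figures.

AUC = 374 mcg/mL·hr

Trapezoidal AUC_0→8.75:
  [0→1]: (0.00+38.24)/2 × 1 = 19.12
  [1→2.5]: (38.24+56.98)/2 × 1.5 = 71.415
  [2.5→4.5]: (56.98+53.24)/2 × 2 = 110.22
  [4.5→4.75]: (53.24+51.91)/2 × 0.25 = 13.14375
  [4.75→5.75]: (51.91+46.00)/2 × 1 = 48.955
  [5.75→7.75]: (46.00+34.06)/2 × 2 = 80.06
  [7.75→8.75]: (34.06+28.82)/2 × 1 = 31.44
  Sum = 374.35375 mcg/mL·hr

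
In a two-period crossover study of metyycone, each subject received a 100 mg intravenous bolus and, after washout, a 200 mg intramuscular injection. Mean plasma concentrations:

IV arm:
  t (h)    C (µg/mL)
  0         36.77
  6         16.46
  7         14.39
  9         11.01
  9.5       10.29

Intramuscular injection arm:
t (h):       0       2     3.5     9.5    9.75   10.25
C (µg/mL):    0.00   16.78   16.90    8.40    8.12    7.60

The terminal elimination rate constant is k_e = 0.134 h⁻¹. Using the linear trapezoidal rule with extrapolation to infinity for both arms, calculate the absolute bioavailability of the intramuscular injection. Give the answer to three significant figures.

F = 0.320

Trapezoidal AUC_0→9.5 (IV):
  [0→6]: (36.77+16.46)/2 × 6 = 159.69
  [6→7]: (16.46+14.39)/2 × 1 = 15.425
  [7→9]: (14.39+11.01)/2 × 2 = 25.4
  [9→9.5]: (11.01+10.29)/2 × 0.5 = 5.325
  Sum = 205.84 µg/mL·h
IV tail: 10.29/0.134 = 76.791; AUC_iv,0→∞ = 205.84 + 76.791 = 282.631 µg/mL·h
Trapezoidal AUC_0→10.25 (intramuscular injection):
  [0→2]: (0.00+16.78)/2 × 2 = 16.78
  [2→3.5]: (16.78+16.90)/2 × 1.5 = 25.26
  [3.5→9.5]: (16.90+8.40)/2 × 6 = 75.9
  [9.5→9.75]: (8.40+8.12)/2 × 0.25 = 2.065
  [9.75→10.25]: (8.12+7.60)/2 × 0.5 = 3.93
  Sum = 123.935 µg/mL·h
intramuscular injection tail: 7.60/0.134 = 56.716; AUC_ev,0→∞ = 123.935 + 56.716 = 180.651 µg/mL·h
F = (AUC_ev/D_ev)/(AUC_iv/D_iv) = (180.651/200)/(282.631/100) = 0.903255/2.82631 = 0.3196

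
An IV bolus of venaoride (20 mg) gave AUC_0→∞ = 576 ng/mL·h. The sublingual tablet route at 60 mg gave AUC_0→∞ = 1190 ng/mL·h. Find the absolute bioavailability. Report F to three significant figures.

F = (AUC_ev / D_ev) / (AUC_iv / D_iv)
  = (1190/60) / (576/20)
  = 19.8333 / 28.8 = 0.6887

F = 0.689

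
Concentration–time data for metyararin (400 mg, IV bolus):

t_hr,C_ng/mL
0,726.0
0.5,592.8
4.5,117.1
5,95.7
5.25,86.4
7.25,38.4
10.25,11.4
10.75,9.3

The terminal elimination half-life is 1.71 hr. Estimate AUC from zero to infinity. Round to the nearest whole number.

Trapezoidal AUC_0→10.75:
  [0→0.5]: (726.0+592.8)/2 × 0.5 = 329.7
  [0.5→4.5]: (592.8+117.1)/2 × 4 = 1419.8
  [4.5→5]: (117.1+95.7)/2 × 0.5 = 53.2
  [5→5.25]: (95.7+86.4)/2 × 0.25 = 22.7625
  [5.25→7.25]: (86.4+38.4)/2 × 2 = 124.8
  [7.25→10.25]: (38.4+11.4)/2 × 3 = 74.7
  [10.25→10.75]: (11.4+9.3)/2 × 0.5 = 5.175
  Sum = 2030.1375 ng/mL·hr
k_e = ln2 / t½ = 0.693147 / 1.71 = 0.4053 hr^-1
Extrapolated tail: C_last / k_e = 9.3 / 0.4053 = 22.946
AUC_0→∞ = 2030.1375 + 22.946 = 2053.0835 ng/mL·hr

AUC = 2053 ng/mL·hr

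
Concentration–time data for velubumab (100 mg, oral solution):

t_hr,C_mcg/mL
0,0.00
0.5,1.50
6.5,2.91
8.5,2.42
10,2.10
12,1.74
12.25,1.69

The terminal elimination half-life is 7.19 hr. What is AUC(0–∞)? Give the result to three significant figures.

Trapezoidal AUC_0→12.25:
  [0→0.5]: (0.00+1.50)/2 × 0.5 = 0.375
  [0.5→6.5]: (1.50+2.91)/2 × 6 = 13.23
  [6.5→8.5]: (2.91+2.42)/2 × 2 = 5.33
  [8.5→10]: (2.42+2.10)/2 × 1.5 = 3.39
  [10→12]: (2.10+1.74)/2 × 2 = 3.84
  [12→12.25]: (1.74+1.69)/2 × 0.25 = 0.42875
  Sum = 26.59375 mcg/mL·hr
k_e = ln2 / t½ = 0.693147 / 7.19 = 0.0964 hr^-1
Extrapolated tail: C_last / k_e = 1.69 / 0.0964 = 17.531
AUC_0→∞ = 26.59375 + 17.531 = 44.12475 mcg/mL·hr

AUC = 44.1 mcg/mL·hr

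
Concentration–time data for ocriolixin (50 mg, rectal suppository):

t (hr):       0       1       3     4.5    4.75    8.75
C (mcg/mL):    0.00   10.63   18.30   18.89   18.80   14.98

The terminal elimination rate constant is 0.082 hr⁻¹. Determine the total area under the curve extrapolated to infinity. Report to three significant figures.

Trapezoidal AUC_0→8.75:
  [0→1]: (0.00+10.63)/2 × 1 = 5.315
  [1→3]: (10.63+18.30)/2 × 2 = 28.93
  [3→4.5]: (18.30+18.89)/2 × 1.5 = 27.8925
  [4.5→4.75]: (18.89+18.80)/2 × 0.25 = 4.71125
  [4.75→8.75]: (18.80+14.98)/2 × 4 = 67.56
  Sum = 134.40875 mcg/mL·hr
Extrapolated tail: C_last / k_e = 14.98 / 0.082 = 182.683
AUC_0→∞ = 134.40875 + 182.683 = 317.09175 mcg/mL·hr

AUC = 317 mcg/mL·hr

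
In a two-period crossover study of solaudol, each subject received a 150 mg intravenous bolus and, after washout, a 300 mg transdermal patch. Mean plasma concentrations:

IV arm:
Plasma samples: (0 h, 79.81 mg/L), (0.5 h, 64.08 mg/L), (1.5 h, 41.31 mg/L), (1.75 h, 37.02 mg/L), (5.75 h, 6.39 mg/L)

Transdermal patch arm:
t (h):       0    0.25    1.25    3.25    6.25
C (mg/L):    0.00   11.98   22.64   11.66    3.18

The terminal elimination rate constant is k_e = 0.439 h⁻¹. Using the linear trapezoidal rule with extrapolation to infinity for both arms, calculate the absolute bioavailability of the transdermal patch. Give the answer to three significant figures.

F = 0.207

Trapezoidal AUC_0→5.75 (IV):
  [0→0.5]: (79.81+64.08)/2 × 0.5 = 35.9725
  [0.5→1.5]: (64.08+41.31)/2 × 1 = 52.695
  [1.5→1.75]: (41.31+37.02)/2 × 0.25 = 9.79125
  [1.75→5.75]: (37.02+6.39)/2 × 4 = 86.82
  Sum = 185.27875 mg/L·h
IV tail: 6.39/0.439 = 14.556; AUC_iv,0→∞ = 185.27875 + 14.556 = 199.83475 mg/L·h
Trapezoidal AUC_0→6.25 (transdermal patch):
  [0→0.25]: (0.00+11.98)/2 × 0.25 = 1.4975
  [0.25→1.25]: (11.98+22.64)/2 × 1 = 17.31
  [1.25→3.25]: (22.64+11.66)/2 × 2 = 34.3
  [3.25→6.25]: (11.66+3.18)/2 × 3 = 22.26
  Sum = 75.3675 mg/L·h
transdermal patch tail: 3.18/0.439 = 7.244; AUC_ev,0→∞ = 75.3675 + 7.244 = 82.6115 mg/L·h
F = (AUC_ev/D_ev)/(AUC_iv/D_iv) = (82.6115/300)/(199.83475/150) = 0.275372/1.33223 = 0.2067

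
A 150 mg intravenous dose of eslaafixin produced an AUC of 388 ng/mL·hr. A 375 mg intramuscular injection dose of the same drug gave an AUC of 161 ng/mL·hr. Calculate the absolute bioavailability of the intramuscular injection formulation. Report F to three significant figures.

F = (AUC_ev / D_ev) / (AUC_iv / D_iv)
  = (161/375) / (388/150)
  = 0.429333 / 2.58667 = 0.1660

F = 0.166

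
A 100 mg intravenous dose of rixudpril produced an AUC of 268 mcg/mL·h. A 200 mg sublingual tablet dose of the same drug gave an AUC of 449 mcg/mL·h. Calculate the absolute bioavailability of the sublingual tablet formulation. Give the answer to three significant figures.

F = (AUC_ev / D_ev) / (AUC_iv / D_iv)
  = (449/200) / (268/100)
  = 2.245 / 2.68 = 0.8377

F = 0.838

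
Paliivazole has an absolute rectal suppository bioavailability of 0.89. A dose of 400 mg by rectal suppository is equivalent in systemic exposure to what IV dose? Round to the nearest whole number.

D_iv = 356 mg

Systemic exposure from an extravascular dose = F × D_ev, so the equivalent IV dose is F × D_ev.
D_iv = F × D_ev = 0.89 × 400 = 356 mg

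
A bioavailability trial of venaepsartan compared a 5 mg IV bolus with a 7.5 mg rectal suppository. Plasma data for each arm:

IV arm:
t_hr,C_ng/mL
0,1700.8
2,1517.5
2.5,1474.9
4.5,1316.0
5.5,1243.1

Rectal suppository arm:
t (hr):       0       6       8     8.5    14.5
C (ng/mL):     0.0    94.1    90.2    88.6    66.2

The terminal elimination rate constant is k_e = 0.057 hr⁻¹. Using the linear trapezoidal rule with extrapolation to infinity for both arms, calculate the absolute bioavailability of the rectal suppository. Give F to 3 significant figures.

Trapezoidal AUC_0→5.5 (IV):
  [0→2]: (1700.8+1517.5)/2 × 2 = 3218.3
  [2→2.5]: (1517.5+1474.9)/2 × 0.5 = 748.1
  [2.5→4.5]: (1474.9+1316.0)/2 × 2 = 2790.9
  [4.5→5.5]: (1316.0+1243.1)/2 × 1 = 1279.55
  Sum = 8036.85 ng/mL·hr
IV tail: 1243.1/0.057 = 21808.772; AUC_iv,0→∞ = 8036.85 + 21808.772 = 29845.622 ng/mL·hr
Trapezoidal AUC_0→14.5 (rectal suppository):
  [0→6]: (0.0+94.1)/2 × 6 = 282.3
  [6→8]: (94.1+90.2)/2 × 2 = 184.3
  [8→8.5]: (90.2+88.6)/2 × 0.5 = 44.7
  [8.5→14.5]: (88.6+66.2)/2 × 6 = 464.4
  Sum = 975.7 ng/mL·hr
rectal suppository tail: 66.2/0.057 = 1161.404; AUC_ev,0→∞ = 975.7 + 1161.404 = 2137.104 ng/mL·hr
F = (AUC_ev/D_ev)/(AUC_iv/D_iv) = (2137.104/7.5)/(29845.622/5) = 284.9472/5969.1244 = 0.0477

F = 0.0477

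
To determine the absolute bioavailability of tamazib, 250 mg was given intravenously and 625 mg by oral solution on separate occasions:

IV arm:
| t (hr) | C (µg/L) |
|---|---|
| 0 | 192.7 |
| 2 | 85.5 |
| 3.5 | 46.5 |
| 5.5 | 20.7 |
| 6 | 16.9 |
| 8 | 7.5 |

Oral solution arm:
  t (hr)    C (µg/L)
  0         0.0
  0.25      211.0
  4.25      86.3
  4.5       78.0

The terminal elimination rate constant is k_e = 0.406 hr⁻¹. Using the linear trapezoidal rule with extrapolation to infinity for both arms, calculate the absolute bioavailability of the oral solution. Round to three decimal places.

F = 0.671

Trapezoidal AUC_0→8 (IV):
  [0→2]: (192.7+85.5)/2 × 2 = 278.2
  [2→3.5]: (85.5+46.5)/2 × 1.5 = 99.0
  [3.5→5.5]: (46.5+20.7)/2 × 2 = 67.2
  [5.5→6]: (20.7+16.9)/2 × 0.5 = 9.4
  [6→8]: (16.9+7.5)/2 × 2 = 24.4
  Sum = 478.2 µg/L·hr
IV tail: 7.5/0.406 = 18.473; AUC_iv,0→∞ = 478.2 + 18.473 = 496.673 µg/L·hr
Trapezoidal AUC_0→4.5 (oral solution):
  [0→0.25]: (0.0+211.0)/2 × 0.25 = 26.375
  [0.25→4.25]: (211.0+86.3)/2 × 4 = 594.6
  [4.25→4.5]: (86.3+78.0)/2 × 0.25 = 20.5375
  Sum = 641.5125 µg/L·hr
oral solution tail: 78.0/0.406 = 192.118; AUC_ev,0→∞ = 641.5125 + 192.118 = 833.6305 µg/L·hr
F = (AUC_ev/D_ev)/(AUC_iv/D_iv) = (833.6305/625)/(496.673/250) = 1.3338088/1.986692 = 0.6714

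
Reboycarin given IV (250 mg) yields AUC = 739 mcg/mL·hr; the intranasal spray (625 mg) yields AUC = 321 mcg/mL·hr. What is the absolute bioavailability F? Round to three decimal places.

F = (AUC_ev / D_ev) / (AUC_iv / D_iv)
  = (321/625) / (739/250)
  = 0.5136 / 2.956 = 0.1737

F = 0.174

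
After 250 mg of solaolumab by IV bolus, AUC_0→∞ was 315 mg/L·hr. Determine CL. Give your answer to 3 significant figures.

CL = Dose_iv / AUC_0→∞
   = 250 / 315 = 0.793651 L/hr

CL = 0.794 L/hr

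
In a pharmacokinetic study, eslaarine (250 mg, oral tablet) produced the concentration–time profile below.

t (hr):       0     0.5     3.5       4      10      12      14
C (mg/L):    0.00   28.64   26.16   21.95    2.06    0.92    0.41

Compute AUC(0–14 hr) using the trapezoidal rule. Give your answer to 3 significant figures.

AUC = 178 mg/L·hr

Trapezoidal AUC_0→14:
  [0→0.5]: (0.00+28.64)/2 × 0.5 = 7.16
  [0.5→3.5]: (28.64+26.16)/2 × 3 = 82.2
  [3.5→4]: (26.16+21.95)/2 × 0.5 = 12.0275
  [4→10]: (21.95+2.06)/2 × 6 = 72.03
  [10→12]: (2.06+0.92)/2 × 2 = 2.98
  [12→14]: (0.92+0.41)/2 × 2 = 1.33
  Sum = 177.7275 mg/L·hr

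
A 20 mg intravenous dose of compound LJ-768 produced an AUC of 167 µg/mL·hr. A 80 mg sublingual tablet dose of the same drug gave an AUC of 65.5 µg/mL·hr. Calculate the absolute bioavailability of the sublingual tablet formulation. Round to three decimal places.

F = (AUC_ev / D_ev) / (AUC_iv / D_iv)
  = (65.5/80) / (167/20)
  = 0.81875 / 8.35 = 0.0981

F = 0.098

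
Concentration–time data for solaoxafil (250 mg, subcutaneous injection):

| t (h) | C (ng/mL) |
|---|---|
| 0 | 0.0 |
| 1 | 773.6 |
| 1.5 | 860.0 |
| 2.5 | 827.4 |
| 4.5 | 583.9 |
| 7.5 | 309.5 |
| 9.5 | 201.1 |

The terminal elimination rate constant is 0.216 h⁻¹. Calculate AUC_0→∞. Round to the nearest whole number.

Trapezoidal AUC_0→9.5:
  [0→1]: (0.0+773.6)/2 × 1 = 386.8
  [1→1.5]: (773.6+860.0)/2 × 0.5 = 408.4
  [1.5→2.5]: (860.0+827.4)/2 × 1 = 843.7
  [2.5→4.5]: (827.4+583.9)/2 × 2 = 1411.3
  [4.5→7.5]: (583.9+309.5)/2 × 3 = 1340.1
  [7.5→9.5]: (309.5+201.1)/2 × 2 = 510.6
  Sum = 4900.9 ng/mL·h
Extrapolated tail: C_last / k_e = 201.1 / 0.216 = 931.019
AUC_0→∞ = 4900.9 + 931.019 = 5831.919 ng/mL·h

AUC = 5832 ng/mL·h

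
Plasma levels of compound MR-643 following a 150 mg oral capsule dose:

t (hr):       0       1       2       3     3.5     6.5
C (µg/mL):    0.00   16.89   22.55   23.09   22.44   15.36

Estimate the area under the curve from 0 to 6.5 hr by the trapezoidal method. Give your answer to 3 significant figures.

Trapezoidal AUC_0→6.5:
  [0→1]: (0.00+16.89)/2 × 1 = 8.445
  [1→2]: (16.89+22.55)/2 × 1 = 19.72
  [2→3]: (22.55+23.09)/2 × 1 = 22.82
  [3→3.5]: (23.09+22.44)/2 × 0.5 = 11.3825
  [3.5→6.5]: (22.44+15.36)/2 × 3 = 56.7
  Sum = 119.0675 µg/mL·hr

AUC = 119 µg/mL·hr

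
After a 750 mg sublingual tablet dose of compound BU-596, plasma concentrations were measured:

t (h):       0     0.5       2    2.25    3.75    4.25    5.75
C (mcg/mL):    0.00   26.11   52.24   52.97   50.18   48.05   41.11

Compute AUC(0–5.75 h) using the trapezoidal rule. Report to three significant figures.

AUC = 247 mcg/mL·h

Trapezoidal AUC_0→5.75:
  [0→0.5]: (0.00+26.11)/2 × 0.5 = 6.5275
  [0.5→2]: (26.11+52.24)/2 × 1.5 = 58.7625
  [2→2.25]: (52.24+52.97)/2 × 0.25 = 13.15125
  [2.25→3.75]: (52.97+50.18)/2 × 1.5 = 77.3625
  [3.75→4.25]: (50.18+48.05)/2 × 0.5 = 24.5575
  [4.25→5.75]: (48.05+41.11)/2 × 1.5 = 66.87
  Sum = 247.23125 mcg/mL·h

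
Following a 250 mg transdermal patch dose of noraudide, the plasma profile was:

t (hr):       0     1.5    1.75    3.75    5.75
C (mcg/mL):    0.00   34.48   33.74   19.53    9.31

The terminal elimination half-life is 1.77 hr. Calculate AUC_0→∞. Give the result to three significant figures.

AUC = 140 mcg/mL·hr

Trapezoidal AUC_0→5.75:
  [0→1.5]: (0.00+34.48)/2 × 1.5 = 25.86
  [1.5→1.75]: (34.48+33.74)/2 × 0.25 = 8.5275
  [1.75→3.75]: (33.74+19.53)/2 × 2 = 53.27
  [3.75→5.75]: (19.53+9.31)/2 × 2 = 28.84
  Sum = 116.4975 mcg/mL·hr
k_e = ln2 / t½ = 0.693147 / 1.77 = 0.3916 hr^-1
Extrapolated tail: C_last / k_e = 9.31 / 0.3916 = 23.774
AUC_0→∞ = 116.4975 + 23.774 = 140.2715 mcg/mL·hr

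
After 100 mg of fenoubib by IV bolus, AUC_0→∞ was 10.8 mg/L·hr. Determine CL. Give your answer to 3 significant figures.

CL = 9.26 L/hr

CL = Dose_iv / AUC_0→∞
   = 100 / 10.8 = 9.25926 L/hr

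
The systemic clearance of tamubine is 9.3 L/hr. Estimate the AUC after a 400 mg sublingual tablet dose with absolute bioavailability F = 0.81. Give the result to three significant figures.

AUC_0→∞ = F × Dose / CL
        = 0.81 × 400 / 9.3 = 34.8387 mg/L·hr

AUC = 34.8 mg/L·hr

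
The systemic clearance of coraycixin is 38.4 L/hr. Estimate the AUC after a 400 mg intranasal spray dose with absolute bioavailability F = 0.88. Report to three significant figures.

AUC_0→∞ = F × Dose / CL
        = 0.88 × 400 / 38.4 = 9.16667 mg/L·hr

AUC = 9.17 mg/L·hr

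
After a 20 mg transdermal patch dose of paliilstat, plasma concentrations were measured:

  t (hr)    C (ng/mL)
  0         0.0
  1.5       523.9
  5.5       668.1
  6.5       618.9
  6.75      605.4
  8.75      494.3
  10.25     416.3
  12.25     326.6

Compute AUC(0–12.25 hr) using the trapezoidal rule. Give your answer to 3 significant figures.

AUC = 6100 ng/mL·hr

Trapezoidal AUC_0→12.25:
  [0→1.5]: (0.0+523.9)/2 × 1.5 = 392.925
  [1.5→5.5]: (523.9+668.1)/2 × 4 = 2384.0
  [5.5→6.5]: (668.1+618.9)/2 × 1 = 643.5
  [6.5→6.75]: (618.9+605.4)/2 × 0.25 = 153.0375
  [6.75→8.75]: (605.4+494.3)/2 × 2 = 1099.7
  [8.75→10.25]: (494.3+416.3)/2 × 1.5 = 682.95
  [10.25→12.25]: (416.3+326.6)/2 × 2 = 742.9
  Sum = 6099.0125 ng/mL·hr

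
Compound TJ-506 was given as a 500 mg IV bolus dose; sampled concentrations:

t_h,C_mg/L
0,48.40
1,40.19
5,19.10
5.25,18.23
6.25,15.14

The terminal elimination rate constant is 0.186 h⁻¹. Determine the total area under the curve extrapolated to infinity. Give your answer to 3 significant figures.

AUC = 266 mg/L·h

Trapezoidal AUC_0→6.25:
  [0→1]: (48.40+40.19)/2 × 1 = 44.295
  [1→5]: (40.19+19.10)/2 × 4 = 118.58
  [5→5.25]: (19.10+18.23)/2 × 0.25 = 4.66625
  [5.25→6.25]: (18.23+15.14)/2 × 1 = 16.685
  Sum = 184.22625 mg/L·h
Extrapolated tail: C_last / k_e = 15.14 / 0.186 = 81.398
AUC_0→∞ = 184.22625 + 81.398 = 265.62425 mg/L·h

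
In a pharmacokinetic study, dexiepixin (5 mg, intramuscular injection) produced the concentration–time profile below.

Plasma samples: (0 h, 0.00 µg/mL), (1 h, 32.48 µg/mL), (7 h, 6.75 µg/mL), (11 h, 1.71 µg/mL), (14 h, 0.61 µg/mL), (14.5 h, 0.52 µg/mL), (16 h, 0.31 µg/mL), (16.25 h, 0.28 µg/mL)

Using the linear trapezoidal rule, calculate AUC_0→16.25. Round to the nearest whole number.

Trapezoidal AUC_0→16.25:
  [0→1]: (0.00+32.48)/2 × 1 = 16.24
  [1→7]: (32.48+6.75)/2 × 6 = 117.69
  [7→11]: (6.75+1.71)/2 × 4 = 16.92
  [11→14]: (1.71+0.61)/2 × 3 = 3.48
  [14→14.5]: (0.61+0.52)/2 × 0.5 = 0.2825
  [14.5→16]: (0.52+0.31)/2 × 1.5 = 0.6225
  [16→16.25]: (0.31+0.28)/2 × 0.25 = 0.07375
  Sum = 155.30875 µg/mL·h

AUC = 155 µg/mL·h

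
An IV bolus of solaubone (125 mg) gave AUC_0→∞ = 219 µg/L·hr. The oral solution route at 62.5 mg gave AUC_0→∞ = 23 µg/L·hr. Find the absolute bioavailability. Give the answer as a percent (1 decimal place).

F = 21.0%

F = (AUC_ev / D_ev) / (AUC_iv / D_iv)
  = (23/62.5) / (219/125)
  = 0.368 / 1.752 = 0.2100
  = 21.00%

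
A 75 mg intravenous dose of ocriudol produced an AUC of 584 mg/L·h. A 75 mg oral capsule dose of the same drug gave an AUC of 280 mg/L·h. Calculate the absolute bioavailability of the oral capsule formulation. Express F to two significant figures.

F = 0.48

F = (AUC_ev / D_ev) / (AUC_iv / D_iv)
  = (280/75) / (584/75)
  = 3.73333 / 7.78667 = 0.4795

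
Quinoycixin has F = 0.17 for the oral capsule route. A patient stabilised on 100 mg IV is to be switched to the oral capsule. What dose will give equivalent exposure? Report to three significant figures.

For equal systemic exposure: F × D_ev = D_iv
D_ev = D_iv / F = 100 / 0.17 = 588.235 mg

D_oral = 588 mg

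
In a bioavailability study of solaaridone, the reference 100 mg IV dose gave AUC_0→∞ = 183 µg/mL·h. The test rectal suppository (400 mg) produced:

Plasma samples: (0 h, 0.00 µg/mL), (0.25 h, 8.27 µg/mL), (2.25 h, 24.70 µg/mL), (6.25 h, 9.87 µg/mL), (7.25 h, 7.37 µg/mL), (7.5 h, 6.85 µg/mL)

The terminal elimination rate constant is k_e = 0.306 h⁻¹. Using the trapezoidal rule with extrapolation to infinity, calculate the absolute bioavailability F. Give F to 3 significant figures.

F = 0.186

Trapezoidal AUC_0→7.5 (rectal suppository):
  [0→0.25]: (0.00+8.27)/2 × 0.25 = 1.03375
  [0.25→2.25]: (8.27+24.70)/2 × 2 = 32.97
  [2.25→6.25]: (24.70+9.87)/2 × 4 = 69.14
  [6.25→7.25]: (9.87+7.37)/2 × 1 = 8.62
  [7.25→7.5]: (7.37+6.85)/2 × 0.25 = 1.7775
  Sum = 113.54125 µg/mL·h
Tail: C_last/k_e = 6.85/0.306 = 22.386
AUC_0→∞ (rectal suppository) = 113.54125 + 22.386 = 135.92725 µg/mL·h
F = (AUC_ev/D_ev)/(AUC_iv/D_iv) = (135.92725/400)/(183/100) = 0.339818/1.83 = 0.1857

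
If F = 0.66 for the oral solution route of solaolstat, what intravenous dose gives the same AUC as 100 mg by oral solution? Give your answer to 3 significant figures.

D_iv = 66.0 mg

Systemic exposure from an extravascular dose = F × D_ev, so the equivalent IV dose is F × D_ev.
D_iv = F × D_ev = 0.66 × 100 = 66 mg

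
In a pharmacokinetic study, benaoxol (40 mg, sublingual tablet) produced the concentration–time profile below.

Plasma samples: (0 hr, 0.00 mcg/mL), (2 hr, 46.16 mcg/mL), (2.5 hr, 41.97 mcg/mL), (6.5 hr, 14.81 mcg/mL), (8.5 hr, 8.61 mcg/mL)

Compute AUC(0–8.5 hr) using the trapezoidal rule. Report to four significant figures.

Trapezoidal AUC_0→8.5:
  [0→2]: (0.00+46.16)/2 × 2 = 46.16
  [2→2.5]: (46.16+41.97)/2 × 0.5 = 22.0325
  [2.5→6.5]: (41.97+14.81)/2 × 4 = 113.56
  [6.5→8.5]: (14.81+8.61)/2 × 2 = 23.42
  Sum = 205.1725 mcg/mL·hr

AUC = 205.2 mcg/mL·hr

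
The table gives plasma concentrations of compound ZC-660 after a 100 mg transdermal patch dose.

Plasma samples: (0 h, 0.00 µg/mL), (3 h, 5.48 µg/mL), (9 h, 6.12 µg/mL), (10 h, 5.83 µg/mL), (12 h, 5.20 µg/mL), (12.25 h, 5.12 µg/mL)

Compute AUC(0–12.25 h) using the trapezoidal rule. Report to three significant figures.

Trapezoidal AUC_0→12.25:
  [0→3]: (0.00+5.48)/2 × 3 = 8.22
  [3→9]: (5.48+6.12)/2 × 6 = 34.8
  [9→10]: (6.12+5.83)/2 × 1 = 5.975
  [10→12]: (5.83+5.20)/2 × 2 = 11.03
  [12→12.25]: (5.20+5.12)/2 × 0.25 = 1.29
  Sum = 61.315 µg/mL·h

AUC = 61.3 µg/mL·h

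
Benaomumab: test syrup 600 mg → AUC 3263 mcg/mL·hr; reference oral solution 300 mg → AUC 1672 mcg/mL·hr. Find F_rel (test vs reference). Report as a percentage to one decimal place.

F_rel = 97.6%

F_rel = (AUC_test/D_test) / (AUC_ref/D_ref)
      = (3263/600) / (1672/300)
      = 5.43833 / 5.57333 = 0.9758 = 97.58%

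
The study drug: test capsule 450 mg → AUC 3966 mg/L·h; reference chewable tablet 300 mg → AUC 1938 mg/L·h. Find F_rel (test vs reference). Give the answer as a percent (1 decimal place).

F_rel = 136.4%

F_rel = (AUC_test/D_test) / (AUC_ref/D_ref)
      = (3966/450) / (1938/300)
      = 8.81333 / 6.46 = 1.3643 = 136.43%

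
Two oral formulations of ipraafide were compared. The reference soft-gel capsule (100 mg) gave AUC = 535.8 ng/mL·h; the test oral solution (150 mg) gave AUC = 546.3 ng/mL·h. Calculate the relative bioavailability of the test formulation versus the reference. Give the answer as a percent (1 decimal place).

F_rel = 68.0%

F_rel = (AUC_test/D_test) / (AUC_ref/D_ref)
      = (546.3/150) / (535.8/100)
      = 3.642 / 5.358 = 0.6797 = 67.97%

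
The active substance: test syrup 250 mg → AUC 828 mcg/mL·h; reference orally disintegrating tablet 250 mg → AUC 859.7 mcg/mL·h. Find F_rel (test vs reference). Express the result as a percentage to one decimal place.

F_rel = 96.3%

F_rel = (AUC_test/D_test) / (AUC_ref/D_ref)
      = (828/250) / (859.7/250)
      = 3.312 / 3.4388 = 0.9631 = 96.31%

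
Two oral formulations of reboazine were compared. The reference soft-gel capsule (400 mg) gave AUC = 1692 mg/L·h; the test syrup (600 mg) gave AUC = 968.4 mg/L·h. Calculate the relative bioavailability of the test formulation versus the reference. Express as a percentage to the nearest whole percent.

F_rel = (AUC_test/D_test) / (AUC_ref/D_ref)
      = (968.4/600) / (1692/400)
      = 1.614 / 4.23 = 0.3816 = 38.16%

F_rel = 38%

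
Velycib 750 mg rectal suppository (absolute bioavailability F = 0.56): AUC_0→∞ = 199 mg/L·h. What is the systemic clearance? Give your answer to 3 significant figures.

CL = 2.11 L/h

CL = F × Dose / AUC_0→∞
   = 0.56 × 750 / 199 = 2.11055 L/h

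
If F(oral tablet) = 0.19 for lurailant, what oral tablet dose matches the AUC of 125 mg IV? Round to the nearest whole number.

For equal systemic exposure: F × D_ev = D_iv
D_ev = D_iv / F = 125 / 0.19 = 657.895 mg

D_oral = 658 mg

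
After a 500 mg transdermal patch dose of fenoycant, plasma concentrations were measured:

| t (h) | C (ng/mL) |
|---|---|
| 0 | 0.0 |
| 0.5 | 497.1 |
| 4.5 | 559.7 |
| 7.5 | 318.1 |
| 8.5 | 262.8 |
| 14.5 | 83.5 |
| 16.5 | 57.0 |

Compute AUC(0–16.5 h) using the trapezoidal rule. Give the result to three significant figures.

Trapezoidal AUC_0→16.5:
  [0→0.5]: (0.0+497.1)/2 × 0.5 = 124.275
  [0.5→4.5]: (497.1+559.7)/2 × 4 = 2113.6
  [4.5→7.5]: (559.7+318.1)/2 × 3 = 1316.7
  [7.5→8.5]: (318.1+262.8)/2 × 1 = 290.45
  [8.5→14.5]: (262.8+83.5)/2 × 6 = 1038.9
  [14.5→16.5]: (83.5+57.0)/2 × 2 = 140.5
  Sum = 5024.425 ng/mL·h

AUC = 5020 ng/mL·h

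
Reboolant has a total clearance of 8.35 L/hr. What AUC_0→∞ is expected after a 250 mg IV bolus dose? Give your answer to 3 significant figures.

AUC_0→∞ = Dose_iv / CL
        = 250 / 8.35 = 29.9401 mg/L·hr

AUC = 29.9 mg/L·hr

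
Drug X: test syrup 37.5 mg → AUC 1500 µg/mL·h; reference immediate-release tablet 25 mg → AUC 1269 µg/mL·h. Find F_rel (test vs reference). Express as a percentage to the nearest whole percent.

F_rel = 79%

F_rel = (AUC_test/D_test) / (AUC_ref/D_ref)
      = (1500/37.5) / (1269/25)
      = 40 / 50.76 = 0.7880 = 78.80%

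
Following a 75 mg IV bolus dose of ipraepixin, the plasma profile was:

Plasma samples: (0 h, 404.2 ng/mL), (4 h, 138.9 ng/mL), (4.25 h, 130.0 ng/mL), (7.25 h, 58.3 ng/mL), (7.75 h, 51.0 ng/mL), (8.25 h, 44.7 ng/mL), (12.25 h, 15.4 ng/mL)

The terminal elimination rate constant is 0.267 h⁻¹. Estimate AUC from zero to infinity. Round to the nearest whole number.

Trapezoidal AUC_0→12.25:
  [0→4]: (404.2+138.9)/2 × 4 = 1086.2
  [4→4.25]: (138.9+130.0)/2 × 0.25 = 33.6125
  [4.25→7.25]: (130.0+58.3)/2 × 3 = 282.45
  [7.25→7.75]: (58.3+51.0)/2 × 0.5 = 27.325
  [7.75→8.25]: (51.0+44.7)/2 × 0.5 = 23.925
  [8.25→12.25]: (44.7+15.4)/2 × 4 = 120.2
  Sum = 1573.7125 ng/mL·h
Extrapolated tail: C_last / k_e = 15.4 / 0.267 = 57.678
AUC_0→∞ = 1573.7125 + 57.678 = 1631.3905 ng/mL·h

AUC = 1631 ng/mL·h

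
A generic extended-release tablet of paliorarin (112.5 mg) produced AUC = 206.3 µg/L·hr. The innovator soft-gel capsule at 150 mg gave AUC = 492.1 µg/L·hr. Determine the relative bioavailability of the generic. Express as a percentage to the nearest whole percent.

F_rel = 56%

F_rel = (AUC_test/D_test) / (AUC_ref/D_ref)
      = (206.3/112.5) / (492.1/150)
      = 1.83378 / 3.28067 = 0.5590 = 55.90%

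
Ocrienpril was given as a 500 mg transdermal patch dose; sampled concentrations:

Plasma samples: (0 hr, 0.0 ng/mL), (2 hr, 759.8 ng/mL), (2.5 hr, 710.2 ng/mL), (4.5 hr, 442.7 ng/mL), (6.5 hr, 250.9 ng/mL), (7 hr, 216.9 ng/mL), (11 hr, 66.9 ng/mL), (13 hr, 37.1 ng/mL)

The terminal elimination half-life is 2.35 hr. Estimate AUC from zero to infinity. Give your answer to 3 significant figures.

Trapezoidal AUC_0→13:
  [0→2]: (0.0+759.8)/2 × 2 = 759.8
  [2→2.5]: (759.8+710.2)/2 × 0.5 = 367.5
  [2.5→4.5]: (710.2+442.7)/2 × 2 = 1152.9
  [4.5→6.5]: (442.7+250.9)/2 × 2 = 693.6
  [6.5→7]: (250.9+216.9)/2 × 0.5 = 116.95
  [7→11]: (216.9+66.9)/2 × 4 = 567.6
  [11→13]: (66.9+37.1)/2 × 2 = 104.0
  Sum = 3762.35 ng/mL·hr
k_e = ln2 / t½ = 0.693147 / 2.35 = 0.2950 hr^-1
Extrapolated tail: C_last / k_e = 37.1 / 0.295 = 125.763
AUC_0→∞ = 3762.35 + 125.763 = 3888.113 ng/mL·hr

AUC = 3890 ng/mL·hr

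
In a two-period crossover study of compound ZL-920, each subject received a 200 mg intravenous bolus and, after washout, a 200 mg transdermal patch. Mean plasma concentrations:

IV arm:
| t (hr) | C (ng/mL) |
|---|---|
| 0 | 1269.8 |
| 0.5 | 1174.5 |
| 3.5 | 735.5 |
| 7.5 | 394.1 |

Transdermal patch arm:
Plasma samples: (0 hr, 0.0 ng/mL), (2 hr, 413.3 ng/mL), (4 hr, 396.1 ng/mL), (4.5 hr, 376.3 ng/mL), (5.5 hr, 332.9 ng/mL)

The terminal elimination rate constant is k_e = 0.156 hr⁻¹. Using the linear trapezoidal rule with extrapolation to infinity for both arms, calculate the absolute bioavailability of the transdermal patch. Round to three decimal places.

F = 0.473

Trapezoidal AUC_0→7.5 (IV):
  [0→0.5]: (1269.8+1174.5)/2 × 0.5 = 611.075
  [0.5→3.5]: (1174.5+735.5)/2 × 3 = 2865.0
  [3.5→7.5]: (735.5+394.1)/2 × 4 = 2259.2
  Sum = 5735.275 ng/mL·hr
IV tail: 394.1/0.156 = 2526.282; AUC_iv,0→∞ = 5735.275 + 2526.282 = 8261.557 ng/mL·hr
Trapezoidal AUC_0→5.5 (transdermal patch):
  [0→2]: (0.0+413.3)/2 × 2 = 413.3
  [2→4]: (413.3+396.1)/2 × 2 = 809.4
  [4→4.5]: (396.1+376.3)/2 × 0.5 = 193.1
  [4.5→5.5]: (376.3+332.9)/2 × 1 = 354.6
  Sum = 1770.4 ng/mL·hr
transdermal patch tail: 332.9/0.156 = 2133.974; AUC_ev,0→∞ = 1770.4 + 2133.974 = 3904.374 ng/mL·hr
F = (AUC_ev/D_ev)/(AUC_iv/D_iv) = (3904.374/200)/(8261.557/200) = 19.52187/41.307785 = 0.4726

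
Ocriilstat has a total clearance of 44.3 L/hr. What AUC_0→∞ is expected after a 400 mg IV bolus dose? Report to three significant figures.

AUC_0→∞ = Dose_iv / CL
        = 400 / 44.3 = 9.02935 mg/L·hr

AUC = 9.03 mg/L·hr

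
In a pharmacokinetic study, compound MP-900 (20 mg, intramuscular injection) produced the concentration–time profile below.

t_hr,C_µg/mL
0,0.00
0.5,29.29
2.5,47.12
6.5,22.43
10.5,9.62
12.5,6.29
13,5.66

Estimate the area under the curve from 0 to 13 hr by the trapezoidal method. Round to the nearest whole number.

AUC = 306 µg/mL·hr

Trapezoidal AUC_0→13:
  [0→0.5]: (0.00+29.29)/2 × 0.5 = 7.3225
  [0.5→2.5]: (29.29+47.12)/2 × 2 = 76.41
  [2.5→6.5]: (47.12+22.43)/2 × 4 = 139.1
  [6.5→10.5]: (22.43+9.62)/2 × 4 = 64.1
  [10.5→12.5]: (9.62+6.29)/2 × 2 = 15.91
  [12.5→13]: (6.29+5.66)/2 × 0.5 = 2.9875
  Sum = 305.83 µg/mL·hr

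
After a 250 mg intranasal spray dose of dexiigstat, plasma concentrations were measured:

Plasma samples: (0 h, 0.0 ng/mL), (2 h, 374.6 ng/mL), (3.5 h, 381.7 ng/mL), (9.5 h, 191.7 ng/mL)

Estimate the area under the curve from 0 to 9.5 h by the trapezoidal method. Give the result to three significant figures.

AUC = 2660 ng/mL·h

Trapezoidal AUC_0→9.5:
  [0→2]: (0.0+374.6)/2 × 2 = 374.6
  [2→3.5]: (374.6+381.7)/2 × 1.5 = 567.225
  [3.5→9.5]: (381.7+191.7)/2 × 6 = 1720.2
  Sum = 2662.025 ng/mL·h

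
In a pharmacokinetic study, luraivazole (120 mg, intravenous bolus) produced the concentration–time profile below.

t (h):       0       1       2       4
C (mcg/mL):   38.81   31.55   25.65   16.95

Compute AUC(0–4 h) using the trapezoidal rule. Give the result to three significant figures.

AUC = 106 mcg/mL·h

Trapezoidal AUC_0→4:
  [0→1]: (38.81+31.55)/2 × 1 = 35.18
  [1→2]: (31.55+25.65)/2 × 1 = 28.6
  [2→4]: (25.65+16.95)/2 × 2 = 42.6
  Sum = 106.38 mcg/mL·h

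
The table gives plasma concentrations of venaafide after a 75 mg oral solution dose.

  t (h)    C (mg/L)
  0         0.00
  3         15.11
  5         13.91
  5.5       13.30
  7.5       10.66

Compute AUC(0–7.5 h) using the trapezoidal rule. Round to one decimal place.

Trapezoidal AUC_0→7.5:
  [0→3]: (0.00+15.11)/2 × 3 = 22.665
  [3→5]: (15.11+13.91)/2 × 2 = 29.02
  [5→5.5]: (13.91+13.30)/2 × 0.5 = 6.8025
  [5.5→7.5]: (13.30+10.66)/2 × 2 = 23.96
  Sum = 82.4475 mg/L·h

AUC = 82.4 mg/L·h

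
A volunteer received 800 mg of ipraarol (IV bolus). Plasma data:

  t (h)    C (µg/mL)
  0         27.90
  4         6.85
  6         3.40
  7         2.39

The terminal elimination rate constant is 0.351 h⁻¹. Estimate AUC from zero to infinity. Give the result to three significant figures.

AUC = 89.5 µg/mL·h

Trapezoidal AUC_0→7:
  [0→4]: (27.90+6.85)/2 × 4 = 69.5
  [4→6]: (6.85+3.40)/2 × 2 = 10.25
  [6→7]: (3.40+2.39)/2 × 1 = 2.895
  Sum = 82.645 µg/mL·h
Extrapolated tail: C_last / k_e = 2.39 / 0.351 = 6.809
AUC_0→∞ = 82.645 + 6.809 = 89.454 µg/mL·h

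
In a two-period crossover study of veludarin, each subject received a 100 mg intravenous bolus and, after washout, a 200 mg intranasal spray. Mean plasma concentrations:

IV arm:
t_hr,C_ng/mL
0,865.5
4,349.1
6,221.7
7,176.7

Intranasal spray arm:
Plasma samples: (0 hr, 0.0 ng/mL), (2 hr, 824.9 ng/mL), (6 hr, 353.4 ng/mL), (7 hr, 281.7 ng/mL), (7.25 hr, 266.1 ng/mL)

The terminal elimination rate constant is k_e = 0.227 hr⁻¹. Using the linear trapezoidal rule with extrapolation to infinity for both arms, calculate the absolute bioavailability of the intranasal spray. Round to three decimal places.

Trapezoidal AUC_0→7 (IV):
  [0→4]: (865.5+349.1)/2 × 4 = 2429.2
  [4→6]: (349.1+221.7)/2 × 2 = 570.8
  [6→7]: (221.7+176.7)/2 × 1 = 199.2
  Sum = 3199.2 ng/mL·hr
IV tail: 176.7/0.227 = 778.414; AUC_iv,0→∞ = 3199.2 + 778.414 = 3977.614 ng/mL·hr
Trapezoidal AUC_0→7.25 (intranasal spray):
  [0→2]: (0.0+824.9)/2 × 2 = 824.9
  [2→6]: (824.9+353.4)/2 × 4 = 2356.6
  [6→7]: (353.4+281.7)/2 × 1 = 317.55
  [7→7.25]: (281.7+266.1)/2 × 0.25 = 68.475
  Sum = 3567.525 ng/mL·hr
intranasal spray tail: 266.1/0.227 = 1172.247; AUC_ev,0→∞ = 3567.525 + 1172.247 = 4739.772 ng/mL·hr
F = (AUC_ev/D_ev)/(AUC_iv/D_iv) = (4739.772/200)/(3977.614/100) = 23.69886/39.77614 = 0.5958

F = 0.596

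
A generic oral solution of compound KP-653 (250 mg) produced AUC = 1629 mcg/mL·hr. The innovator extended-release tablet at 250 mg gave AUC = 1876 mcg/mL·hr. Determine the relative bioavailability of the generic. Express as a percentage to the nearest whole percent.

F_rel = 87%

F_rel = (AUC_test/D_test) / (AUC_ref/D_ref)
      = (1629/250) / (1876/250)
      = 6.516 / 7.504 = 0.8683 = 86.83%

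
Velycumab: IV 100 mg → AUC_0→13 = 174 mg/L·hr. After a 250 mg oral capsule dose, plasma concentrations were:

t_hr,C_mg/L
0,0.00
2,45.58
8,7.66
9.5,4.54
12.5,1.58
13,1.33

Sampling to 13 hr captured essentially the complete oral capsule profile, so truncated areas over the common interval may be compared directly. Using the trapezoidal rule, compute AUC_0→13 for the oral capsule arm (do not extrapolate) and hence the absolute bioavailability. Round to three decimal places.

F = 0.516

Trapezoidal AUC_0→13 (oral capsule):
  [0→2]: (0.00+45.58)/2 × 2 = 45.58
  [2→8]: (45.58+7.66)/2 × 6 = 159.72
  [8→9.5]: (7.66+4.54)/2 × 1.5 = 9.15
  [9.5→12.5]: (4.54+1.58)/2 × 3 = 9.18
  [12.5→13]: (1.58+1.33)/2 × 0.5 = 0.7275
  Sum = 224.3575 mg/L·hr
F = (AUC_ev/D_ev)/(AUC_iv/D_iv) = (224.3575/250)/(174/100) = 0.89743/1.74 = 0.5158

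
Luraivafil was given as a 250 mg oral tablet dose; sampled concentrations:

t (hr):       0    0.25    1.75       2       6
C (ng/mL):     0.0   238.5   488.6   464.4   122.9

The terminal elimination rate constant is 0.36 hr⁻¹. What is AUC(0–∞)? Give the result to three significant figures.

Trapezoidal AUC_0→6:
  [0→0.25]: (0.0+238.5)/2 × 0.25 = 29.8125
  [0.25→1.75]: (238.5+488.6)/2 × 1.5 = 545.325
  [1.75→2]: (488.6+464.4)/2 × 0.25 = 119.125
  [2→6]: (464.4+122.9)/2 × 4 = 1174.6
  Sum = 1868.8625 ng/mL·hr
Extrapolated tail: C_last / k_e = 122.9 / 0.36 = 341.389
AUC_0→∞ = 1868.8625 + 341.389 = 2210.2515 ng/mL·hr

AUC = 2210 ng/mL·hr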